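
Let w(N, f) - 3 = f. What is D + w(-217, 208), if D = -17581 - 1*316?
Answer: -17686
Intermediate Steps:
w(N, f) = 3 + f
D = -17897 (D = -17581 - 316 = -17897)
D + w(-217, 208) = -17897 + (3 + 208) = -17897 + 211 = -17686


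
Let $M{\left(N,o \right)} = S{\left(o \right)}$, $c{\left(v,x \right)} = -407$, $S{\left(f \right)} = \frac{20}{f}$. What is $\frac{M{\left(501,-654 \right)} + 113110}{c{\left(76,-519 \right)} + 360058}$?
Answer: $\frac{36986960}{117605877} \approx 0.3145$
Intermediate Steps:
$M{\left(N,o \right)} = \frac{20}{o}$
$\frac{M{\left(501,-654 \right)} + 113110}{c{\left(76,-519 \right)} + 360058} = \frac{\frac{20}{-654} + 113110}{-407 + 360058} = \frac{20 \left(- \frac{1}{654}\right) + 113110}{359651} = \left(- \frac{10}{327} + 113110\right) \frac{1}{359651} = \frac{36986960}{327} \cdot \frac{1}{359651} = \frac{36986960}{117605877}$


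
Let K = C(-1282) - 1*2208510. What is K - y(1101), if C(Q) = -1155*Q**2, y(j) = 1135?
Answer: -1900479865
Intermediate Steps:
K = -1900478730 (K = -1155*(-1282)**2 - 1*2208510 = -1155*1643524 - 2208510 = -1898270220 - 2208510 = -1900478730)
K - y(1101) = -1900478730 - 1*1135 = -1900478730 - 1135 = -1900479865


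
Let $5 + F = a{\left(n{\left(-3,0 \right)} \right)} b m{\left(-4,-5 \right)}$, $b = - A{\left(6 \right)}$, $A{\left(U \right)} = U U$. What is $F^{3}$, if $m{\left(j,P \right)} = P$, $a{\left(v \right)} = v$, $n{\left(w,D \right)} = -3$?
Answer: $-161878625$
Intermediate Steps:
$A{\left(U \right)} = U^{2}$
$b = -36$ ($b = - 6^{2} = \left(-1\right) 36 = -36$)
$F = -545$ ($F = -5 + \left(-3\right) \left(-36\right) \left(-5\right) = -5 + 108 \left(-5\right) = -5 - 540 = -545$)
$F^{3} = \left(-545\right)^{3} = -161878625$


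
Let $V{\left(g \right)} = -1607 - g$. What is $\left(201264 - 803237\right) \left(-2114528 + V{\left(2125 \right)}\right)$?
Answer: $1275135326980$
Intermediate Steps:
$\left(201264 - 803237\right) \left(-2114528 + V{\left(2125 \right)}\right) = \left(201264 - 803237\right) \left(-2114528 - 3732\right) = - 601973 \left(-2114528 - 3732\right) = \left(-601973\right) \left(-2118260\right) = 1275135326980$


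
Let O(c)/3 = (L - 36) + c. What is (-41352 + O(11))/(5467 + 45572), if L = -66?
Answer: -4625/5671 ≈ -0.81555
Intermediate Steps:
O(c) = -306 + 3*c (O(c) = 3*((-66 - 36) + c) = 3*(-102 + c) = -306 + 3*c)
(-41352 + O(11))/(5467 + 45572) = (-41352 + (-306 + 3*11))/(5467 + 45572) = (-41352 + (-306 + 33))/51039 = (-41352 - 273)*(1/51039) = -41625*1/51039 = -4625/5671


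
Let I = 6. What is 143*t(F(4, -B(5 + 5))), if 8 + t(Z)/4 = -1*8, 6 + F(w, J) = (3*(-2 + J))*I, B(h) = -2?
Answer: -9152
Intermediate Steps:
F(w, J) = -42 + 18*J (F(w, J) = -6 + (3*(-2 + J))*6 = -6 + (-6 + 3*J)*6 = -6 + (-36 + 18*J) = -42 + 18*J)
t(Z) = -64 (t(Z) = -32 + 4*(-1*8) = -32 + 4*(-8) = -32 - 32 = -64)
143*t(F(4, -B(5 + 5))) = 143*(-64) = -9152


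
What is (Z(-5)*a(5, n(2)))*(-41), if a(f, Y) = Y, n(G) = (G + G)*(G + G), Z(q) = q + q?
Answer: 6560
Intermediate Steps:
Z(q) = 2*q
n(G) = 4*G**2 (n(G) = (2*G)*(2*G) = 4*G**2)
(Z(-5)*a(5, n(2)))*(-41) = ((2*(-5))*(4*2**2))*(-41) = -40*4*(-41) = -10*16*(-41) = -160*(-41) = 6560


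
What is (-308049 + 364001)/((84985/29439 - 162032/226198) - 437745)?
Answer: -93146692392936/728737072628477 ≈ -0.12782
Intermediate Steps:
(-308049 + 364001)/((84985/29439 - 162032/226198) - 437745) = 55952/((84985*(1/29439) - 162032*1/226198) - 437745) = 55952/((84985/29439 - 81016/113099) - 437745) = 55952/(7226688491/3329521461 - 437745) = 55952/(-1457474145256954/3329521461) = 55952*(-3329521461/1457474145256954) = -93146692392936/728737072628477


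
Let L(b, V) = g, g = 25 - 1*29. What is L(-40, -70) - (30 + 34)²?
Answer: -4100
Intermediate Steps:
g = -4 (g = 25 - 29 = -4)
L(b, V) = -4
L(-40, -70) - (30 + 34)² = -4 - (30 + 34)² = -4 - 1*64² = -4 - 1*4096 = -4 - 4096 = -4100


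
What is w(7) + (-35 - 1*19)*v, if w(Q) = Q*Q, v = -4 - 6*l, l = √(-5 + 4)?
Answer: 265 + 324*I ≈ 265.0 + 324.0*I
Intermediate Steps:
l = I (l = √(-1) = I ≈ 1.0*I)
v = -4 - 6*I ≈ -4.0 - 6.0*I
w(Q) = Q²
w(7) + (-35 - 1*19)*v = 7² + (-35 - 1*19)*(-4 - 6*I) = 49 + (-35 - 19)*(-4 - 6*I) = 49 - 54*(-4 - 6*I) = 49 + (216 + 324*I) = 265 + 324*I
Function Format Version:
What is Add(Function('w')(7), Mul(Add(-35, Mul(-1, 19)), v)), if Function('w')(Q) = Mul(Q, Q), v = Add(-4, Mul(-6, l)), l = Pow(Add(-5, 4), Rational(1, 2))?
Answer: Add(265, Mul(324, I)) ≈ Add(265.00, Mul(324.00, I))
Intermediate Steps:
l = I (l = Pow(-1, Rational(1, 2)) = I ≈ Mul(1.0000, I))
v = Add(-4, Mul(-6, I)) ≈ Add(-4.0000, Mul(-6.0000, I))
Function('w')(Q) = Pow(Q, 2)
Add(Function('w')(7), Mul(Add(-35, Mul(-1, 19)), v)) = Add(Pow(7, 2), Mul(Add(-35, Mul(-1, 19)), Add(-4, Mul(-6, I)))) = Add(49, Mul(Add(-35, -19), Add(-4, Mul(-6, I)))) = Add(49, Mul(-54, Add(-4, Mul(-6, I)))) = Add(49, Add(216, Mul(324, I))) = Add(265, Mul(324, I))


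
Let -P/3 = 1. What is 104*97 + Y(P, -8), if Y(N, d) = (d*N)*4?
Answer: 10184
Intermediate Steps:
P = -3 (P = -3*1 = -3)
Y(N, d) = 4*N*d (Y(N, d) = (N*d)*4 = 4*N*d)
104*97 + Y(P, -8) = 104*97 + 4*(-3)*(-8) = 10088 + 96 = 10184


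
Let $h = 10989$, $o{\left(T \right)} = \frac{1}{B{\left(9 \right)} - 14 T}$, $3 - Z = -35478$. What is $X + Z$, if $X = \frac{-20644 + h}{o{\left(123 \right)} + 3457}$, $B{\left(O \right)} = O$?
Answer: $\frac{42019253205}{1184368} \approx 35478.0$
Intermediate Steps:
$Z = 35481$ ($Z = 3 - -35478 = 3 + 35478 = 35481$)
$o{\left(T \right)} = \frac{1}{9 - 14 T}$
$X = - \frac{3307803}{1184368}$ ($X = \frac{-20644 + 10989}{- \frac{1}{-9 + 14 \cdot 123} + 3457} = - \frac{9655}{- \frac{1}{-9 + 1722} + 3457} = - \frac{9655}{- \frac{1}{1713} + 3457} = - \frac{9655}{\frac{5921840}{1713}} = \left(-9655\right) \frac{1713}{5921840} = - \frac{3307803}{1184368} \approx -2.7929$)
$X + Z = - \frac{3307803}{1184368} + 35481 = \frac{42019253205}{1184368}$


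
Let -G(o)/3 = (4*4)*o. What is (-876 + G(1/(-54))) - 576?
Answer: -13060/9 ≈ -1451.1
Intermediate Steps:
G(o) = -48*o (G(o) = -3*4*4*o = -48*o)
(-876 + G(1/(-54))) - 576 = (-876 - 48/(-54)) - 576 = (-876 - 48*(-1/54)) - 576 = (-876 + 8/9) - 576 = -7876/9 - 576 = -13060/9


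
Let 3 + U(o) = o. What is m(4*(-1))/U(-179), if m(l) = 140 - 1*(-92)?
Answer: -116/91 ≈ -1.2747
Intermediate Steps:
U(o) = -3 + o
m(l) = 232 (m(l) = 140 + 92 = 232)
m(4*(-1))/U(-179) = 232/(-3 - 179) = 232/(-182) = 232*(-1/182) = -116/91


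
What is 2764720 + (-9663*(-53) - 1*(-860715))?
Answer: 4137574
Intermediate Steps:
2764720 + (-9663*(-53) - 1*(-860715)) = 2764720 + (512139 + 860715) = 2764720 + 1372854 = 4137574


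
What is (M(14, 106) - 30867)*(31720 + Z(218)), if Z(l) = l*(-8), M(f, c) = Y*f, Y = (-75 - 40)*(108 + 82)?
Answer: -10094927592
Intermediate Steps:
Y = -21850 (Y = -115*190 = -21850)
M(f, c) = -21850*f
Z(l) = -8*l
(M(14, 106) - 30867)*(31720 + Z(218)) = (-21850*14 - 30867)*(31720 - 8*218) = (-305900 - 30867)*(31720 - 1744) = -336767*29976 = -10094927592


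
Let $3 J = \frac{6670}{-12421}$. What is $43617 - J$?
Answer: $\frac{1625306941}{37263} \approx 43617.0$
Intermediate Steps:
$J = - \frac{6670}{37263}$ ($J = \frac{6670 \frac{1}{-12421}}{3} = \frac{6670 \left(- \frac{1}{12421}\right)}{3} = \frac{1}{3} \left(- \frac{6670}{12421}\right) = - \frac{6670}{37263} \approx -0.179$)
$43617 - J = 43617 - - \frac{6670}{37263} = 43617 + \frac{6670}{37263} = \frac{1625306941}{37263}$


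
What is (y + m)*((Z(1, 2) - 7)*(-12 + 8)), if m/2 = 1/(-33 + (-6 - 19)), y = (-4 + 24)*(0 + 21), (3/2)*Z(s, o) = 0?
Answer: 341012/29 ≈ 11759.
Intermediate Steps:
Z(s, o) = 0 (Z(s, o) = (2/3)*0 = 0)
y = 420 (y = 20*21 = 420)
m = -1/29 (m = 2/(-33 + (-6 - 19)) = 2/(-33 - 25) = 2/(-58) = 2*(-1/58) = -1/29 ≈ -0.034483)
(y + m)*((Z(1, 2) - 7)*(-12 + 8)) = (420 - 1/29)*((0 - 7)*(-12 + 8)) = 12179*(-7*(-4))/29 = (12179/29)*28 = 341012/29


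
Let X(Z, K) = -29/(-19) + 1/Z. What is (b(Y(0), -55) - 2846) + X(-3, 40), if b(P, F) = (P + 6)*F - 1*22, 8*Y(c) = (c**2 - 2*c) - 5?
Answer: -1442069/456 ≈ -3162.4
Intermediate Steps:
Y(c) = -5/8 - c/4 + c**2/8 (Y(c) = ((c**2 - 2*c) - 5)/8 = (-5 + c**2 - 2*c)/8 = -5/8 - c/4 + c**2/8)
X(Z, K) = 29/19 + 1/Z (X(Z, K) = -29*(-1/19) + 1/Z = 29/19 + 1/Z)
b(P, F) = -22 + F*(6 + P) (b(P, F) = (6 + P)*F - 22 = F*(6 + P) - 22 = -22 + F*(6 + P))
(b(Y(0), -55) - 2846) + X(-3, 40) = ((-22 + 6*(-55) - 55*(-5/8 - 1/4*0 + (1/8)*0**2)) - 2846) + (29/19 + 1/(-3)) = ((-22 - 330 - 55*(-5/8 + 0 + (1/8)*0)) - 2846) + (29/19 - 1/3) = ((-22 - 330 - 55*(-5/8 + 0 + 0)) - 2846) + 68/57 = ((-22 - 330 - 55*(-5/8)) - 2846) + 68/57 = ((-22 - 330 + 275/8) - 2846) + 68/57 = (-2541/8 - 2846) + 68/57 = -25309/8 + 68/57 = -1442069/456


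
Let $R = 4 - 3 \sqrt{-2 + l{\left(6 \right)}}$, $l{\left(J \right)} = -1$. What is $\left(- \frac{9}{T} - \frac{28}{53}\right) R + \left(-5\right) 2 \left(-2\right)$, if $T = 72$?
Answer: $\frac{1843}{106} + \frac{831 i \sqrt{3}}{424} \approx 17.387 + 3.3947 i$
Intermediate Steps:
$R = 4 - 3 i \sqrt{3}$ ($R = 4 - 3 \sqrt{-2 - 1} = 4 - 3 \sqrt{-3} = 4 - 3 i \sqrt{3} \approx 4.0 - 5.1962 i$)
$\left(- \frac{9}{T} - \frac{28}{53}\right) R + \left(-5\right) 2 \left(-2\right) = \left(- \frac{9}{72} - \frac{28}{53}\right) \left(4 - 3 i \sqrt{3}\right) + \left(-5\right) 2 \left(-2\right) = \left(\left(-9\right) \frac{1}{72} - \frac{28}{53}\right) \left(4 - 3 i \sqrt{3}\right) - -20 = \left(- \frac{1}{8} - \frac{28}{53}\right) \left(4 - 3 i \sqrt{3}\right) + 20 = - \frac{277 \left(4 - 3 i \sqrt{3}\right)}{424} + 20 = \left(- \frac{277}{106} + \frac{831 i \sqrt{3}}{424}\right) + 20 = \frac{1843}{106} + \frac{831 i \sqrt{3}}{424}$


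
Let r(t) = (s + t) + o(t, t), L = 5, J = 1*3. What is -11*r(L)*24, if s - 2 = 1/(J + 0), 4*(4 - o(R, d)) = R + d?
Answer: -2332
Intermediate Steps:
J = 3
o(R, d) = 4 - R/4 - d/4 (o(R, d) = 4 - (R + d)/4 = 4 + (-R/4 - d/4) = 4 - R/4 - d/4)
s = 7/3 (s = 2 + 1/(3 + 0) = 2 + 1/3 = 7/3 ≈ 2.3333)
r(t) = 19/3 + t/2 (r(t) = (7/3 + t) + (4 - t/4 - t/4) = (7/3 + t) + (4 - t/2) = 19/3 + t/2)
-11*r(L)*24 = -11*(19/3 + (1/2)*5)*24 = -11*(19/3 + 5/2)*24 = -11*53/6*24 = -583/6*24 = -2332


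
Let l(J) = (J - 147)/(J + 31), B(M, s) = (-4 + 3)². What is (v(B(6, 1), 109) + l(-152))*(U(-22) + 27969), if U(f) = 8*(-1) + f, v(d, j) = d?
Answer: 11734380/121 ≈ 96978.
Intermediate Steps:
B(M, s) = 1 (B(M, s) = (-1)² = 1)
l(J) = (-147 + J)/(31 + J)
U(f) = -8 + f
(v(B(6, 1), 109) + l(-152))*(U(-22) + 27969) = (1 + (-147 - 152)/(31 - 152))*((-8 - 22) + 27969) = (1 - 299/(-121))*(-30 + 27969) = (1 - 1/121*(-299))*27939 = (1 + 299/121)*27939 = (420/121)*27939 = 11734380/121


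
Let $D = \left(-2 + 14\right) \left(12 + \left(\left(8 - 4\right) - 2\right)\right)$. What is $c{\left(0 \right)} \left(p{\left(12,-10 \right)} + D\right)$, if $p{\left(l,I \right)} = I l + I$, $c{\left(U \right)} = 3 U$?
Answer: $0$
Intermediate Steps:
$p{\left(l,I \right)} = I + I l$
$D = 168$ ($D = 12 \left(12 + \left(4 - 2\right)\right) = 12 \left(12 + 2\right) = 12 \cdot 14 = 168$)
$c{\left(0 \right)} \left(p{\left(12,-10 \right)} + D\right) = 3 \cdot 0 \left(- 10 \left(1 + 12\right) + 168\right) = 0 \left(\left(-10\right) 13 + 168\right) = 0 \left(-130 + 168\right) = 0 \cdot 38 = 0$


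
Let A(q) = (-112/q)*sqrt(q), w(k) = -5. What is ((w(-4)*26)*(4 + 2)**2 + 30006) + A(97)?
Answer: 25326 - 112*sqrt(97)/97 ≈ 25315.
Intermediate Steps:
A(q) = -112/sqrt(q)
((w(-4)*26)*(4 + 2)**2 + 30006) + A(97) = ((-5*26)*(4 + 2)**2 + 30006) - 112*sqrt(97)/97 = (-130*6**2 + 30006) - 112*sqrt(97)/97 = (-130*36 + 30006) - 112*sqrt(97)/97 = (-4680 + 30006) - 112*sqrt(97)/97 = 25326 - 112*sqrt(97)/97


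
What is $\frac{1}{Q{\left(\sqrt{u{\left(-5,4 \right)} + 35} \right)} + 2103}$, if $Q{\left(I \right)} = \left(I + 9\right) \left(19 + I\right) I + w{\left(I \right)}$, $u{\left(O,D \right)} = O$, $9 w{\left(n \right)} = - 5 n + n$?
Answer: $\frac{79461}{201273473} - \frac{5415 \sqrt{30}}{201273473} \approx 0.00024743$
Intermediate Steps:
$w{\left(n \right)} = - \frac{4 n}{9}$ ($w{\left(n \right)} = \frac{- 5 n + n}{9} = \frac{\left(-4\right) n}{9} = - \frac{4 n}{9}$)
$Q{\left(I \right)} = - \frac{4 I}{9} + I \left(9 + I\right) \left(19 + I\right)$ ($Q{\left(I \right)} = \left(I + 9\right) \left(19 + I\right) I - \frac{4 I}{9} = \left(9 + I\right) \left(19 + I\right) I - \frac{4 I}{9} = I \left(9 + I\right) \left(19 + I\right) - \frac{4 I}{9} = - \frac{4 I}{9} + I \left(9 + I\right) \left(19 + I\right)$)
$\frac{1}{Q{\left(\sqrt{u{\left(-5,4 \right)} + 35} \right)} + 2103} = \frac{1}{\frac{\sqrt{-5 + 35} \left(1535 + 9 \left(\sqrt{-5 + 35}\right)^{2} + 252 \sqrt{-5 + 35}\right)}{9} + 2103} = \frac{1}{\frac{\sqrt{30} \left(1535 + 9 \left(\sqrt{30}\right)^{2} + 252 \sqrt{30}\right)}{9} + 2103} = \frac{1}{\frac{\sqrt{30} \left(1535 + 9 \cdot 30 + 252 \sqrt{30}\right)}{9} + 2103} = \frac{1}{\frac{\sqrt{30} \left(1535 + 270 + 252 \sqrt{30}\right)}{9} + 2103} = \frac{1}{\frac{\sqrt{30} \left(1805 + 252 \sqrt{30}\right)}{9} + 2103} = \frac{1}{2103 + \frac{\sqrt{30} \left(1805 + 252 \sqrt{30}\right)}{9}}$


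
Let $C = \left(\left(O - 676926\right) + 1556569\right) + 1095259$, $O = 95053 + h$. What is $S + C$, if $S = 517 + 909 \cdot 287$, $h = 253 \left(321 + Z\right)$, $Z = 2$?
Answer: $2413074$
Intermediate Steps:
$h = 81719$ ($h = 253 \left(321 + 2\right) = 253 \cdot 323 = 81719$)
$O = 176772$ ($O = 95053 + 81719 = 176772$)
$S = 261400$ ($S = 517 + 260883 = 261400$)
$C = 2151674$ ($C = \left(\left(176772 - 676926\right) + 1556569\right) + 1095259 = \left(-500154 + 1556569\right) + 1095259 = 1056415 + 1095259 = 2151674$)
$S + C = 261400 + 2151674 = 2413074$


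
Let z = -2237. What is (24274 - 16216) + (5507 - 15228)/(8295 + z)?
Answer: 48805643/6058 ≈ 8056.4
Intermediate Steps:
(24274 - 16216) + (5507 - 15228)/(8295 + z) = (24274 - 16216) + (5507 - 15228)/(8295 - 2237) = 8058 - 9721/6058 = 48805643/6058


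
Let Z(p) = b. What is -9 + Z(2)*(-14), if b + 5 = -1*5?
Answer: 131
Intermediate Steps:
b = -10 (b = -5 - 1*5 = -5 - 5 = -10)
Z(p) = -10
-9 + Z(2)*(-14) = -9 - 10*(-14) = -9 + 140 = 131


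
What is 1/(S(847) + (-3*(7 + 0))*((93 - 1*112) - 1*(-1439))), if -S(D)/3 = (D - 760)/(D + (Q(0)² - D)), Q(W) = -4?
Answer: -16/477381 ≈ -3.3516e-5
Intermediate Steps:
S(D) = 285/2 - 3*D/16 (S(D) = -3*(D - 760)/(D + ((-4)² - D)) = -3*(-760 + D)/(D + (16 - D)) = -3*(-760 + D)/16 = -3*(-95/2 + D/16) = 285/2 - 3*D/16)
1/(S(847) + (-3*(7 + 0))*((93 - 1*112) - 1*(-1439))) = 1/((285/2 - 3/16*847) + (-3*(7 + 0))*((93 - 1*112) - 1*(-1439))) = 1/((285/2 - 2541/16) + (-3*7)*((93 - 112) + 1439)) = 1/(-261/16 - 21*(-19 + 1439)) = 1/(-261/16 - 21*1420) = 1/(-261/16 - 29820) = 1/(-477381/16) = -16/477381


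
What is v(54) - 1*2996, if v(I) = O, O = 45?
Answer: -2951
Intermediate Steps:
v(I) = 45
v(54) - 1*2996 = 45 - 1*2996 = 45 - 2996 = -2951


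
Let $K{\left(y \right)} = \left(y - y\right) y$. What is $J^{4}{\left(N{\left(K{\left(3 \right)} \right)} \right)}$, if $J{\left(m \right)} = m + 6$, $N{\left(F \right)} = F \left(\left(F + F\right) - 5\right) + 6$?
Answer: $20736$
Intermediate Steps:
$K{\left(y \right)} = 0$ ($K{\left(y \right)} = 0 y = 0$)
$N{\left(F \right)} = 6 + F \left(-5 + 2 F\right)$ ($N{\left(F \right)} = F \left(2 F - 5\right) + 6 = F \left(-5 + 2 F\right) + 6 = 6 + F \left(-5 + 2 F\right)$)
$J{\left(m \right)} = 6 + m$
$J^{4}{\left(N{\left(K{\left(3 \right)} \right)} \right)} = \left(6 + \left(6 - 0 + 2 \cdot 0^{2}\right)\right)^{4} = \left(6 + \left(6 + 0 + 2 \cdot 0\right)\right)^{4} = \left(6 + \left(6 + 0 + 0\right)\right)^{4} = \left(6 + 6\right)^{4} = 12^{4} = 20736$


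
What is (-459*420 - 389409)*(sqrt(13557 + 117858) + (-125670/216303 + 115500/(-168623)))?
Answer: 1280090805860190/1736840989 - 582189*sqrt(131415) ≈ -2.1031e+8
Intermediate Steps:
(-459*420 - 389409)*(sqrt(13557 + 117858) + (-125670/216303 + 115500/(-168623))) = (-192780 - 389409)*(sqrt(131415) + (-125670*1/216303 + 115500*(-1/168623))) = -582189*(sqrt(131415) + (-41890/72101 - 16500/24089)) = -582189*(sqrt(131415) - 2198754710/1736840989) = -582189*(-2198754710/1736840989 + sqrt(131415)) = 1280090805860190/1736840989 - 582189*sqrt(131415)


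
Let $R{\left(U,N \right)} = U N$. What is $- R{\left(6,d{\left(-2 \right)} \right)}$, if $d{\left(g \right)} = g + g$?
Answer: $24$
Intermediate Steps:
$d{\left(g \right)} = 2 g$
$R{\left(U,N \right)} = N U$
$- R{\left(6,d{\left(-2 \right)} \right)} = - 2 \left(-2\right) 6 = - \left(-4\right) 6 = \left(-1\right) \left(-24\right) = 24$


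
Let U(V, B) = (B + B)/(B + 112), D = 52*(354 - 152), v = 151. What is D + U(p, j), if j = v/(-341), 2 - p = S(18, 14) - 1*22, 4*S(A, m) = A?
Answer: 399582362/38041 ≈ 10504.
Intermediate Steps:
S(A, m) = A/4
p = 39/2 (p = 2 - ((1/4)*18 - 1*22) = 2 - (9/2 - 22) = 2 - 1*(-35/2) = 2 + 35/2 = 39/2 ≈ 19.500)
j = -151/341 (j = 151/(-341) = 151*(-1/341) = -151/341 ≈ -0.44282)
D = 10504 (D = 52*202 = 10504)
U(V, B) = 2*B/(112 + B) (U(V, B) = (2*B)/(112 + B) = 2*B/(112 + B))
D + U(p, j) = 10504 + 2*(-151/341)/(112 - 151/341) = 10504 + 2*(-151/341)/(38041/341) = 10504 + 2*(-151/341)*(341/38041) = 10504 - 302/38041 = 399582362/38041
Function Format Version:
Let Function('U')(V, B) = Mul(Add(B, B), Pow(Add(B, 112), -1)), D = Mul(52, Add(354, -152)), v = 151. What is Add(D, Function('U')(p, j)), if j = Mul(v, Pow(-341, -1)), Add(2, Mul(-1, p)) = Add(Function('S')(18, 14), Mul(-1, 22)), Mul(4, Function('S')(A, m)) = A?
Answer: Rational(399582362, 38041) ≈ 10504.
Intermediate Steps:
Function('S')(A, m) = Mul(Rational(1, 4), A)
p = Rational(39, 2) (p = Add(2, Mul(-1, Add(Mul(Rational(1, 4), 18), Mul(-1, 22)))) = Add(2, Mul(-1, Add(Rational(9, 2), -22))) = Add(2, Mul(-1, Rational(-35, 2))) = Add(2, Rational(35, 2)) = Rational(39, 2) ≈ 19.500)
j = Rational(-151, 341) (j = Mul(151, Pow(-341, -1)) = Mul(151, Rational(-1, 341)) = Rational(-151, 341) ≈ -0.44282)
D = 10504 (D = Mul(52, 202) = 10504)
Function('U')(V, B) = Mul(2, B, Pow(Add(112, B), -1)) (Function('U')(V, B) = Mul(Mul(2, B), Pow(Add(112, B), -1)) = Mul(2, B, Pow(Add(112, B), -1)))
Add(D, Function('U')(p, j)) = Add(10504, Mul(2, Rational(-151, 341), Pow(Add(112, Rational(-151, 341)), -1))) = Add(10504, Mul(2, Rational(-151, 341), Pow(Rational(38041, 341), -1))) = Add(10504, Mul(2, Rational(-151, 341), Rational(341, 38041))) = Add(10504, Rational(-302, 38041)) = Rational(399582362, 38041)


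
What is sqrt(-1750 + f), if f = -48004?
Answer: I*sqrt(49754) ≈ 223.06*I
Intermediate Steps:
sqrt(-1750 + f) = sqrt(-1750 - 48004) = sqrt(-49754) = I*sqrt(49754)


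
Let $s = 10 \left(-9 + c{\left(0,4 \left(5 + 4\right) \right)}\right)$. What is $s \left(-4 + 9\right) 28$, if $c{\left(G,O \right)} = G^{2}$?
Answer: $-12600$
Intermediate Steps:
$s = -90$ ($s = 10 \left(-9 + 0^{2}\right) = 10 \left(-9 + 0\right) = 10 \left(-9\right) = -90$)
$s \left(-4 + 9\right) 28 = - 90 \left(-4 + 9\right) 28 = - 90 \cdot 5 \cdot 28 = \left(-90\right) 140 = -12600$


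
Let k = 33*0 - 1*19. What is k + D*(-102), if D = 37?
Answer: -3793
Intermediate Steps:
k = -19 (k = 0 - 19 = -19)
k + D*(-102) = -19 + 37*(-102) = -19 - 3774 = -3793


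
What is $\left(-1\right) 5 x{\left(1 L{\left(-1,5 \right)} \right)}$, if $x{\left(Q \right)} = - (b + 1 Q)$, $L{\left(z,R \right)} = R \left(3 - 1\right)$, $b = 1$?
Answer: $55$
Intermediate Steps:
$L{\left(z,R \right)} = 2 R$ ($L{\left(z,R \right)} = R 2 = 2 R$)
$x{\left(Q \right)} = -1 - Q$ ($x{\left(Q \right)} = - (1 + 1 Q) = - (1 + Q) = -1 - Q$)
$\left(-1\right) 5 x{\left(1 L{\left(-1,5 \right)} \right)} = \left(-1\right) 5 \left(-1 - 1 \cdot 2 \cdot 5\right) = - 5 \left(-1 - 1 \cdot 10\right) = - 5 \left(-1 - 10\right) = \left(-5\right) \left(-11\right) = 55$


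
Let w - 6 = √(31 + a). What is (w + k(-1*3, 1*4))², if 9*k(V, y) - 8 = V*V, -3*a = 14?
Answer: 7174/81 + 142*√237/27 ≈ 169.53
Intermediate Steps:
a = -14/3 (a = -⅓*14 = -14/3 ≈ -4.6667)
w = 6 + √237/3 (w = 6 + √(31 - 14/3) = 6 + √(79/3) = 6 + √237/3 ≈ 11.132)
k(V, y) = 8/9 + V²/9 (k(V, y) = 8/9 + (V*V)/9 = 8/9 + V²/9)
(w + k(-1*3, 1*4))² = ((6 + √237/3) + (8/9 + (-1*3)²/9))² = ((6 + √237/3) + (8/9 + (⅑)*(-3)²))² = ((6 + √237/3) + (8/9 + (⅑)*9))² = ((6 + √237/3) + (8/9 + 1))² = ((6 + √237/3) + 17/9)² = (71/9 + √237/3)²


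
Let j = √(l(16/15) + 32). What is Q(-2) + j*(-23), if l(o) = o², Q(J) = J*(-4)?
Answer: 8 - 92*√466/15 ≈ -124.40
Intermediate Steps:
Q(J) = -4*J
j = 4*√466/15 (j = √((16/15)² + 32) = √(256/225 + 32) = √(7456/225) = 4*√466/15 ≈ 5.7565)
Q(-2) + j*(-23) = -4*(-2) + (4*√466/15)*(-23) = 8 - 92*√466/15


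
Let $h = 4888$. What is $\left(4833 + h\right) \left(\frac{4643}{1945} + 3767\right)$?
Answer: $\frac{71269103218}{1945} \approx 3.6642 \cdot 10^{7}$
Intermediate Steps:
$\left(4833 + h\right) \left(\frac{4643}{1945} + 3767\right) = \left(4833 + 4888\right) \left(\frac{4643}{1945} + 3767\right) = 9721 \left(4643 \cdot \frac{1}{1945} + 3767\right) = 9721 \left(\frac{4643}{1945} + 3767\right) = 9721 \cdot \frac{7331458}{1945} = \frac{71269103218}{1945}$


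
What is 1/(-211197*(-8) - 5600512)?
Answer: -1/3910936 ≈ -2.5569e-7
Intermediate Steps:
1/(-211197*(-8) - 5600512) = 1/(1689576 - 5600512) = 1/(-3910936) = -1/3910936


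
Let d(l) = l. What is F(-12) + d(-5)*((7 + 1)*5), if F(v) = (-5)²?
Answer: -175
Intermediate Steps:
F(v) = 25
F(-12) + d(-5)*((7 + 1)*5) = 25 - 5*(7 + 1)*5 = 25 - 40*5 = 25 - 5*40 = 25 - 200 = -175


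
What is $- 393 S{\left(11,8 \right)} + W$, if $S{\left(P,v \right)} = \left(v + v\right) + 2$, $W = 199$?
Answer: $-6875$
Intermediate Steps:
$S{\left(P,v \right)} = 2 + 2 v$ ($S{\left(P,v \right)} = 2 v + 2 = 2 + 2 v$)
$- 393 S{\left(11,8 \right)} + W = - 393 \left(2 + 2 \cdot 8\right) + 199 = - 393 \left(2 + 16\right) + 199 = \left(-393\right) 18 + 199 = -7074 + 199 = -6875$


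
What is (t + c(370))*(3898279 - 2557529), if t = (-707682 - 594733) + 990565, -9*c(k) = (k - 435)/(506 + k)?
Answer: -1648200958950625/3942 ≈ -4.1811e+11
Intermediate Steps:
c(k) = -(-435 + k)/(9*(506 + k)) (c(k) = -(k - 435)/(9*(506 + k)) = -(-435 + k)/(9*(506 + k)))
t = -311850 (t = -1302415 + 990565 = -311850)
(t + c(370))*(3898279 - 2557529) = (-311850 + (435 - 1*370)/(9*(506 + 370)))*(3898279 - 2557529) = (-311850 + (1/9)*(435 - 370)/876)*1340750 = (-311850 + (1/9)*(1/876)*65)*1340750 = (-311850 + 65/7884)*1340750 = -2458625335/7884*1340750 = -1648200958950625/3942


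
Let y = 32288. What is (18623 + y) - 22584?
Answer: 28327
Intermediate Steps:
(18623 + y) - 22584 = (18623 + 32288) - 22584 = 50911 - 22584 = 28327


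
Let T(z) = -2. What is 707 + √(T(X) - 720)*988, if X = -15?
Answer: 707 + 18772*I*√2 ≈ 707.0 + 26548.0*I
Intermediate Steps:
707 + √(T(X) - 720)*988 = 707 + √(-2 - 720)*988 = 707 + √(-722)*988 = 707 + (19*I*√2)*988 = 707 + 18772*I*√2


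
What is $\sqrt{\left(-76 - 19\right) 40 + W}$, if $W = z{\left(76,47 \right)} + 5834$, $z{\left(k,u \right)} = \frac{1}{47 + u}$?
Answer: $\frac{\sqrt{17972518}}{94} \approx 45.1$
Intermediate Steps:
$W = \frac{548397}{94}$ ($W = \frac{1}{47 + 47} + 5834 = \frac{1}{94} + 5834 = \frac{548397}{94} \approx 5834.0$)
$\sqrt{\left(-76 - 19\right) 40 + W} = \sqrt{\left(-76 - 19\right) 40 + \frac{548397}{94}} = \sqrt{\left(-95\right) 40 + \frac{548397}{94}} = \sqrt{-3800 + \frac{548397}{94}} = \sqrt{\frac{191197}{94}} = \frac{\sqrt{17972518}}{94}$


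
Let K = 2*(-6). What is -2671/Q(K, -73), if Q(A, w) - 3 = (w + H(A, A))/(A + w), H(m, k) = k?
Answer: -2671/4 ≈ -667.75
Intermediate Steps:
K = -12
Q(A, w) = 4 (Q(A, w) = 3 + (w + A)/(A + w) = 3 + (A + w)/(A + w) = 3 + 1 = 4)
-2671/Q(K, -73) = -2671/4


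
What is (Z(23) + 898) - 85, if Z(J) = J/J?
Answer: 814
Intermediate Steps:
Z(J) = 1
(Z(23) + 898) - 85 = (1 + 898) - 85 = 899 - 85 = 814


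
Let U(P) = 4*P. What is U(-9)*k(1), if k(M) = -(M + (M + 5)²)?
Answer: 1332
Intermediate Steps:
k(M) = -M - (5 + M)² (k(M) = -(M + (5 + M)²) = -M - (5 + M)²)
U(-9)*k(1) = (4*(-9))*(-1*1 - (5 + 1)²) = -36*(-1 - 1*6²) = -36*(-1 - 1*36) = -36*(-1 - 36) = -36*(-37) = 1332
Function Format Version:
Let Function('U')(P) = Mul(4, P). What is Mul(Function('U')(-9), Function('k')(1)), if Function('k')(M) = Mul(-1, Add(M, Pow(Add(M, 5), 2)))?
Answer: 1332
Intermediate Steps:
Function('k')(M) = Add(Mul(-1, M), Mul(-1, Pow(Add(5, M), 2))) (Function('k')(M) = Mul(-1, Add(M, Pow(Add(5, M), 2))) = Add(Mul(-1, M), Mul(-1, Pow(Add(5, M), 2))))
Mul(Function('U')(-9), Function('k')(1)) = Mul(Mul(4, -9), Add(Mul(-1, 1), Mul(-1, Pow(Add(5, 1), 2)))) = Mul(-36, Add(-1, Mul(-1, Pow(6, 2)))) = Mul(-36, Add(-1, Mul(-1, 36))) = Mul(-36, Add(-1, -36)) = Mul(-36, -37) = 1332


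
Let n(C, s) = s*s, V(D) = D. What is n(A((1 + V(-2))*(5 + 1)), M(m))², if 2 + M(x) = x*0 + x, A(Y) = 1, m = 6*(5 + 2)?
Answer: 2560000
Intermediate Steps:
m = 42 (m = 6*7 = 42)
M(x) = -2 + x (M(x) = -2 + (x*0 + x) = -2 + (0 + x) = -2 + x)
n(C, s) = s²
n(A((1 + V(-2))*(5 + 1)), M(m))² = ((-2 + 42)²)² = (40²)² = 1600² = 2560000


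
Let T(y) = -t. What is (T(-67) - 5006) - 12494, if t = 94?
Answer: -17594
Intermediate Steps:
T(y) = -94 (T(y) = -1*94 = -94)
(T(-67) - 5006) - 12494 = (-94 - 5006) - 12494 = -5100 - 12494 = -17594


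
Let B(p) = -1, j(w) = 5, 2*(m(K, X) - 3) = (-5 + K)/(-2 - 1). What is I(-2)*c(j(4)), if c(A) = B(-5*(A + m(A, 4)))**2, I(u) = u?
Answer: -2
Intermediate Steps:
m(K, X) = 23/6 - K/6 (m(K, X) = 3 + ((-5 + K)/(-2 - 1))/2 = 3 + ((-5 + K)/(-3))/2 = 3 + ((-5 + K)*(-1/3))/2 = 3 + (5/3 - K/3)/2 = 3 + (5/6 - K/6) = 23/6 - K/6)
c(A) = 1 (c(A) = (-1)**2 = 1)
I(-2)*c(j(4)) = -2*1 = -2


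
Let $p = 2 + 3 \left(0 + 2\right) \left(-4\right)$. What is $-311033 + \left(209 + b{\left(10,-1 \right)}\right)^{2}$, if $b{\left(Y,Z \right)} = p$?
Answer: $-276064$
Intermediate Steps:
$p = -22$ ($p = 2 + 3 \cdot 2 \left(-4\right) = 2 + 3 \left(-8\right) = 2 - 24 = -22$)
$b{\left(Y,Z \right)} = -22$
$-311033 + \left(209 + b{\left(10,-1 \right)}\right)^{2} = -311033 + \left(209 - 22\right)^{2} = -311033 + 187^{2} = -311033 + 34969 = -276064$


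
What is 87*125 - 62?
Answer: 10813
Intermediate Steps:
87*125 - 62 = 10875 - 62 = 10813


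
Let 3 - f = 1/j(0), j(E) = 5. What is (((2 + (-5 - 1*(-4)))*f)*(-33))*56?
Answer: -25872/5 ≈ -5174.4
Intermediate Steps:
f = 14/5 (f = 3 - 1/5 = 3 - 1*⅕ = 3 - ⅕ = 14/5 ≈ 2.8000)
(((2 + (-5 - 1*(-4)))*f)*(-33))*56 = (((2 + (-5 - 1*(-4)))*(14/5))*(-33))*56 = (((2 + (-5 + 4))*(14/5))*(-33))*56 = (((2 - 1)*(14/5))*(-33))*56 = ((1*(14/5))*(-33))*56 = ((14/5)*(-33))*56 = -462/5*56 = -25872/5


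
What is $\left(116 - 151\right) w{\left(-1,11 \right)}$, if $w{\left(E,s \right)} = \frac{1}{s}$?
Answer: $- \frac{35}{11} \approx -3.1818$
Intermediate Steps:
$\left(116 - 151\right) w{\left(-1,11 \right)} = \frac{116 - 151}{11} = \left(-35\right) \frac{1}{11} = - \frac{35}{11}$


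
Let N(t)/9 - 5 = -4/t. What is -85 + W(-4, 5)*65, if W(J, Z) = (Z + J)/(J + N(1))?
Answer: -72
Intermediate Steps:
N(t) = 45 - 36/t (N(t) = 45 + 9*(-4/t) = 45 - 36/t)
W(J, Z) = (J + Z)/(9 + J) (W(J, Z) = (Z + J)/(J + (45 - 36/1)) = (J + Z)/(J + (45 - 36*1)) = (J + Z)/(J + (45 - 36)) = (J + Z)/(J + 9) = (J + Z)/(9 + J))
-85 + W(-4, 5)*65 = -85 + ((-4 + 5)/(9 - 4))*65 = -85 + (1/5)*65 = -85 + 13 = -72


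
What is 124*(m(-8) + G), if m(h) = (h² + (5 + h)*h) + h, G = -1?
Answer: 9796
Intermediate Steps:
m(h) = h + h² + h*(5 + h) (m(h) = (h² + h*(5 + h)) + h = h + h² + h*(5 + h))
124*(m(-8) + G) = 124*(2*(-8)*(3 - 8) - 1) = 124*(2*(-8)*(-5) - 1) = 124*(80 - 1) = 124*79 = 9796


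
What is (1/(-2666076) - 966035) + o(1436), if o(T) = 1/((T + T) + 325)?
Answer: -8233946160863141/8523444972 ≈ -9.6604e+5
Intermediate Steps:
o(T) = 1/(325 + 2*T) (o(T) = 1/(2*T + 325) = 1/(325 + 2*T))
(1/(-2666076) - 966035) + o(1436) = (1/(-2666076) - 966035) + 1/(325 + 2*1436) = (-1/2666076 - 966035) + 1/(325 + 2872) = -2575522728661/2666076 + 1/3197 = -8233946160863141/8523444972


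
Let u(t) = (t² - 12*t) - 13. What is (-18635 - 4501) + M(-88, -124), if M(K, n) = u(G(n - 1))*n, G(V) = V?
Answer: -2145024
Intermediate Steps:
u(t) = -13 + t² - 12*t
M(K, n) = n*(-1 + (-1 + n)² - 12*n) (M(K, n) = (-13 + (n - 1)² - 12*(n - 1))*n = (-13 + (-1 + n)² - 12*(-1 + n))*n = (-13 + (-1 + n)² + (12 - 12*n))*n = (-1 + (-1 + n)² - 12*n)*n = n*(-1 + (-1 + n)² - 12*n))
(-18635 - 4501) + M(-88, -124) = (-18635 - 4501) + (-124)²*(-14 - 124) = -23136 + 15376*(-138) = -23136 - 2121888 = -2145024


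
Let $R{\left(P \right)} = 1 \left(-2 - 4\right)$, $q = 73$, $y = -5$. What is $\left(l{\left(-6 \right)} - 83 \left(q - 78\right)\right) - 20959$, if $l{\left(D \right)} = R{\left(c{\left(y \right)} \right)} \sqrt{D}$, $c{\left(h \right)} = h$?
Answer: $-20544 - 6 i \sqrt{6} \approx -20544.0 - 14.697 i$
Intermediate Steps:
$R{\left(P \right)} = -6$ ($R{\left(P \right)} = 1 \left(-2 - 4\right) = 1 \left(-6\right) = -6$)
$l{\left(D \right)} = - 6 \sqrt{D}$
$\left(l{\left(-6 \right)} - 83 \left(q - 78\right)\right) - 20959 = \left(- 6 \sqrt{-6} - 83 \left(73 - 78\right)\right) - 20959 = \left(- 6 i \sqrt{6} - -415\right) - 20959 = \left(- 6 i \sqrt{6} + 415\right) - 20959 = \left(415 - 6 i \sqrt{6}\right) - 20959 = -20544 - 6 i \sqrt{6}$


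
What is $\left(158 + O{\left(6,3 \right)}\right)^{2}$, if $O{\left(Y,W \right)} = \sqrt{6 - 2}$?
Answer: $25600$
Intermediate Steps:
$O{\left(Y,W \right)} = 2$ ($O{\left(Y,W \right)} = \sqrt{4} = 2$)
$\left(158 + O{\left(6,3 \right)}\right)^{2} = \left(158 + 2\right)^{2} = 160^{2} = 25600$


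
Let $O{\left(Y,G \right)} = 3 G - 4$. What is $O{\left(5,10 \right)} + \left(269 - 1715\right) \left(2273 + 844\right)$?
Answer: $-4507156$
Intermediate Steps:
$O{\left(Y,G \right)} = -4 + 3 G$
$O{\left(5,10 \right)} + \left(269 - 1715\right) \left(2273 + 844\right) = \left(-4 + 3 \cdot 10\right) + \left(269 - 1715\right) \left(2273 + 844\right) = \left(-4 + 30\right) - 4507182 = 26 - 4507182 = -4507156$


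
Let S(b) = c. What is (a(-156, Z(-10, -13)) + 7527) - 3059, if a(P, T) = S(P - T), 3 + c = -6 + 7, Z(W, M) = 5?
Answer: 4466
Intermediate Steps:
c = -2 (c = -3 + (-6 + 7) = -3 + 1 = -2)
S(b) = -2
a(P, T) = -2
(a(-156, Z(-10, -13)) + 7527) - 3059 = (-2 + 7527) - 3059 = 7525 - 3059 = 4466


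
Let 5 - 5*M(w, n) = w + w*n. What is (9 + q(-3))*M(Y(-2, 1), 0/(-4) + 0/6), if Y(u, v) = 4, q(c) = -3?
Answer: 6/5 ≈ 1.2000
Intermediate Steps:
M(w, n) = 1 - w/5 - n*w/5 (M(w, n) = 1 - (w + w*n)/5 = 1 - (w + n*w)/5 = 1 + (-w/5 - n*w/5) = 1 - w/5 - n*w/5)
(9 + q(-3))*M(Y(-2, 1), 0/(-4) + 0/6) = (9 - 3)*(1 - ⅕*4 - ⅕*(0/(-4) + 0/6)*4) = 6*(1 - ⅘ - ⅕*(0*(-¼) + 0*(⅙))*4) = 6*(1 - ⅘ - ⅕*(0 + 0)*4) = 6*(1 - ⅘ - ⅕*0*4) = 6*(1 - ⅘ + 0) = 6*(⅕) = 6/5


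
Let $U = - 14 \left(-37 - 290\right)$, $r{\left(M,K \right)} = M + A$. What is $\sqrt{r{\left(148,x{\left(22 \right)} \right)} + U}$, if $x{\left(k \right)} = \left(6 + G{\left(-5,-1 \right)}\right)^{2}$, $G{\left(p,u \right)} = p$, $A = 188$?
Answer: $3 \sqrt{546} \approx 70.1$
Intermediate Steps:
$x{\left(k \right)} = 1$ ($x{\left(k \right)} = \left(6 - 5\right)^{2} = 1^{2} = 1$)
$r{\left(M,K \right)} = 188 + M$ ($r{\left(M,K \right)} = M + 188 = 188 + M$)
$U = 4578$ ($U = \left(-14\right) \left(-327\right) = 4578$)
$\sqrt{r{\left(148,x{\left(22 \right)} \right)} + U} = \sqrt{\left(188 + 148\right) + 4578} = \sqrt{336 + 4578} = \sqrt{4914} = 3 \sqrt{546}$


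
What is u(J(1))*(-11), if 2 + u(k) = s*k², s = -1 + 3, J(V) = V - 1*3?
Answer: -66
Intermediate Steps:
J(V) = -3 + V (J(V) = V - 3 = -3 + V)
s = 2
u(k) = -2 + 2*k²
u(J(1))*(-11) = (-2 + 2*(-3 + 1)²)*(-11) = (-2 + 2*(-2)²)*(-11) = (-2 + 2*4)*(-11) = (-2 + 8)*(-11) = 6*(-11) = -66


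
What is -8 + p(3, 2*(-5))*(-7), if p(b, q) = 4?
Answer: -36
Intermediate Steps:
-8 + p(3, 2*(-5))*(-7) = -8 + 4*(-7) = -8 - 28 = -36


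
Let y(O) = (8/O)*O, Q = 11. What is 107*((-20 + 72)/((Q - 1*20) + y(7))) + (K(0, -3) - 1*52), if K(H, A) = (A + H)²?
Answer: -5607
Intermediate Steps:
y(O) = 8
107*((-20 + 72)/((Q - 1*20) + y(7))) + (K(0, -3) - 1*52) = 107*((-20 + 72)/((11 - 1*20) + 8)) + ((-3 + 0)² - 1*52) = 107*(52/((11 - 20) + 8)) + ((-3)² - 52) = 107*(52/(-9 + 8)) + (9 - 52) = 107*(52/(-1)) - 43 = 107*(52*(-1)) - 43 = 107*(-52) - 43 = -5564 - 43 = -5607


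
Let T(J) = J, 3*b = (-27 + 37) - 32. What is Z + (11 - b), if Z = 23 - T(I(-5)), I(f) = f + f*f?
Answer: 64/3 ≈ 21.333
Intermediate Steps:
I(f) = f + f²
b = -22/3 (b = ((-27 + 37) - 32)/3 = (10 - 32)/3 = (⅓)*(-22) = -22/3 ≈ -7.3333)
Z = 3 (Z = 23 - (-5)*(1 - 5) = 23 - (-5)*(-4) = 23 - 1*20 = 23 - 20 = 3)
Z + (11 - b) = 3 + (11 - 1*(-22/3)) = 3 + (11 + 22/3) = 3 + 55/3 = 64/3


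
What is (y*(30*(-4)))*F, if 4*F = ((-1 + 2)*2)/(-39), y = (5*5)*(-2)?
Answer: -1000/13 ≈ -76.923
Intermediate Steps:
y = -50 (y = 25*(-2) = -50)
F = -1/78 (F = (((-1 + 2)*2)/(-39))/4 = ((1*2)*(-1/39))/4 = (2*(-1/39))/4 = (¼)*(-2/39) = -1/78 ≈ -0.012821)
(y*(30*(-4)))*F = -1500*(-4)*(-1/78) = -50*(-120)*(-1/78) = 6000*(-1/78) = -1000/13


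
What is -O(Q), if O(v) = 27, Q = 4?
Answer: -27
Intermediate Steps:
-O(Q) = -1*27 = -27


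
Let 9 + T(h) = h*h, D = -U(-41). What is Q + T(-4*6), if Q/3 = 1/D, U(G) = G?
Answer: 23250/41 ≈ 567.07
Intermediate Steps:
D = 41 (D = -1*(-41) = 41)
T(h) = -9 + h**2 (T(h) = -9 + h*h = -9 + h**2)
Q = 3/41 ≈ 0.073171
Q + T(-4*6) = 3/41 + (-9 + (-4*6)**2) = 3/41 + (-9 + (-24)**2) = 3/41 + (-9 + 576) = 3/41 + 567 = 23250/41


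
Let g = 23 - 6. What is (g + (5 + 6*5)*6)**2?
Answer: 51529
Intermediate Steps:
g = 17
(g + (5 + 6*5)*6)**2 = (17 + (5 + 6*5)*6)**2 = (17 + (5 + 30)*6)**2 = (17 + 35*6)**2 = (17 + 210)**2 = 227**2 = 51529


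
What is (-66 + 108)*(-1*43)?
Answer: -1806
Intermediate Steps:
(-66 + 108)*(-1*43) = 42*(-43) = -1806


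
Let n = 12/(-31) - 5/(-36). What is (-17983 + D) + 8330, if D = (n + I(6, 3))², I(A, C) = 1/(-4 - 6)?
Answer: -300555893951/31136400 ≈ -9652.9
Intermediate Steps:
I(A, C) = -⅒ (I(A, C) = 1/(-10) = -⅒)
n = -277/1116 (n = 12*(-1/31) - 5*(-1/36) = -12/31 + 5/36 = -277/1116 ≈ -0.24821)
D = 3775249/31136400 (D = (-277/1116 - ⅒)² = (-1943/5580)² = 3775249/31136400 ≈ 0.12125)
(-17983 + D) + 8330 = (-17983 + 3775249/31136400) + 8330 = -559922105951/31136400 + 8330 = -300555893951/31136400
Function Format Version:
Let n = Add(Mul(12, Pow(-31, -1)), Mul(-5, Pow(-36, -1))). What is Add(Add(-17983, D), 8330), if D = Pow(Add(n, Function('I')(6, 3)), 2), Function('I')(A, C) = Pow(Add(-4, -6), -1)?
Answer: Rational(-300555893951, 31136400) ≈ -9652.9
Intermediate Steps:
Function('I')(A, C) = Rational(-1, 10) (Function('I')(A, C) = Pow(-10, -1) = Rational(-1, 10))
n = Rational(-277, 1116) (n = Add(Mul(12, Rational(-1, 31)), Mul(-5, Rational(-1, 36))) = Add(Rational(-12, 31), Rational(5, 36)) = Rational(-277, 1116) ≈ -0.24821)
D = Rational(3775249, 31136400) (D = Pow(Add(Rational(-277, 1116), Rational(-1, 10)), 2) = Pow(Rational(-1943, 5580), 2) = Rational(3775249, 31136400) ≈ 0.12125)
Add(Add(-17983, D), 8330) = Add(Add(-17983, Rational(3775249, 31136400)), 8330) = Add(Rational(-559922105951, 31136400), 8330) = Rational(-300555893951, 31136400)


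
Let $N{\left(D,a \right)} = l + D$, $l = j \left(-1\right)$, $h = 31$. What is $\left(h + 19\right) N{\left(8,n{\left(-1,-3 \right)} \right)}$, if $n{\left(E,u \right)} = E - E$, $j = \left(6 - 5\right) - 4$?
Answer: $550$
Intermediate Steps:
$j = -3$ ($j = 1 - 4 = -3$)
$l = 3$ ($l = \left(-3\right) \left(-1\right) = 3$)
$n{\left(E,u \right)} = 0$
$N{\left(D,a \right)} = 3 + D$
$\left(h + 19\right) N{\left(8,n{\left(-1,-3 \right)} \right)} = \left(31 + 19\right) \left(3 + 8\right) = 50 \cdot 11 = 550$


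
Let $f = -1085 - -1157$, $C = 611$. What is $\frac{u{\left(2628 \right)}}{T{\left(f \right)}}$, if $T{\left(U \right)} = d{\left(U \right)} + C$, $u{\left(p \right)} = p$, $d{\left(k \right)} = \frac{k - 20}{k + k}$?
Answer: $\frac{94608}{22009} \approx 4.2986$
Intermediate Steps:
$d{\left(k \right)} = \frac{-20 + k}{2 k}$
$f = 72$ ($f = -1085 + 1157 = 72$)
$T{\left(U \right)} = 611 + \frac{-20 + U}{2 U}$ ($T{\left(U \right)} = \frac{-20 + U}{2 U} + 611 = 611 + \frac{-20 + U}{2 U}$)
$\frac{u{\left(2628 \right)}}{T{\left(f \right)}} = \frac{2628}{\frac{1223}{2} - \frac{10}{72}} = \frac{2628}{\frac{1223}{2} - \frac{5}{36}} = \frac{2628}{\frac{22009}{36}} = 2628 \cdot \frac{36}{22009} = \frac{94608}{22009}$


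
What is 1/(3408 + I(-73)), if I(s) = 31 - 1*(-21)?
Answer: 1/3460 ≈ 0.00028902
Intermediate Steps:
I(s) = 52 (I(s) = 31 + 21 = 52)
1/(3408 + I(-73)) = 1/(3408 + 52) = 1/3460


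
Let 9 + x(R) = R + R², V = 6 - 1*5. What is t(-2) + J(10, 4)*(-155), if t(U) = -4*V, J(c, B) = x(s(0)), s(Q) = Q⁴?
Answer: 1391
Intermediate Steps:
V = 1 (V = 6 - 5 = 1)
x(R) = -9 + R + R² (x(R) = -9 + (R + R²) = -9 + R + R²)
J(c, B) = -9 (J(c, B) = -9 + 0⁴ + (0⁴)² = -9 + 0 + 0² = -9 + 0 + 0 = -9)
t(U) = -4 (t(U) = -4*1 = -4)
t(-2) + J(10, 4)*(-155) = -4 - 9*(-155) = -4 + 1395 = 1391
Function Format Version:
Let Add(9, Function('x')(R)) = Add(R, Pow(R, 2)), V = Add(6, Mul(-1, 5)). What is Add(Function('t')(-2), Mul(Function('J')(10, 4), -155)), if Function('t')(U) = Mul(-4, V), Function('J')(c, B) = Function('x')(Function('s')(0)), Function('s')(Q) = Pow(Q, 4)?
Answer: 1391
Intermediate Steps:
V = 1 (V = Add(6, -5) = 1)
Function('x')(R) = Add(-9, R, Pow(R, 2)) (Function('x')(R) = Add(-9, Add(R, Pow(R, 2))) = Add(-9, R, Pow(R, 2)))
Function('J')(c, B) = -9 (Function('J')(c, B) = Add(-9, Pow(0, 4), Pow(Pow(0, 4), 2)) = Add(-9, 0, Pow(0, 2)) = Add(-9, 0, 0) = -9)
Function('t')(U) = -4 (Function('t')(U) = Mul(-4, 1) = -4)
Add(Function('t')(-2), Mul(Function('J')(10, 4), -155)) = Add(-4, Mul(-9, -155)) = Add(-4, 1395) = 1391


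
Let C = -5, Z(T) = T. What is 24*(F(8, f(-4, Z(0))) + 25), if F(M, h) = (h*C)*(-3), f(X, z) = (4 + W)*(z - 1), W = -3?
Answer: 240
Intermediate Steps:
f(X, z) = -1 + z (f(X, z) = (4 - 3)*(z - 1) = 1*(-1 + z) = -1 + z)
F(M, h) = 15*h (F(M, h) = (h*(-5))*(-3) = -5*h*(-3) = 15*h)
24*(F(8, f(-4, Z(0))) + 25) = 24*(15*(-1 + 0) + 25) = 24*(15*(-1) + 25) = 24*(-15 + 25) = 24*10 = 240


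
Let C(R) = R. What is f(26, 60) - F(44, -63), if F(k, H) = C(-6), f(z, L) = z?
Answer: 32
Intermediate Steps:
F(k, H) = -6
f(26, 60) - F(44, -63) = 26 - 1*(-6) = 26 + 6 = 32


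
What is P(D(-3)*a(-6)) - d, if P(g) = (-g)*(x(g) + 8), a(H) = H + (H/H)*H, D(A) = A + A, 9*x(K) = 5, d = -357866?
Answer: 357250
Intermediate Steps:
x(K) = 5/9 (x(K) = (⅑)*5 = 5/9)
D(A) = 2*A
a(H) = 2*H (a(H) = H + 1*H = H + H = 2*H)
P(g) = -77*g/9 (P(g) = (-g)*(5/9 + 8) = -g*(77/9) = -77*g/9)
P(D(-3)*a(-6)) - d = -77*2*(-3)*2*(-6)/9 - 1*(-357866) = -(-154)*(-12)/3 + 357866 = -77/9*72 + 357866 = -616 + 357866 = 357250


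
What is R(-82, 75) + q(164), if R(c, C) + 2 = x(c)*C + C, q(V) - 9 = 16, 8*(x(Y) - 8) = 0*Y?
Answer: 698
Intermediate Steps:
x(Y) = 8 (x(Y) = 8 + (0*Y)/8 = 8 + (⅛)*0 = 8 + 0 = 8)
q(V) = 25 (q(V) = 9 + 16 = 25)
R(c, C) = -2 + 9*C (R(c, C) = -2 + (8*C + C) = -2 + 9*C)
R(-82, 75) + q(164) = (-2 + 9*75) + 25 = (-2 + 675) + 25 = 673 + 25 = 698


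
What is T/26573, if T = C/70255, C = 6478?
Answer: 6478/1866886115 ≈ 3.4699e-6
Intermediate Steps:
T = 6478/70255 ≈ 0.092207
T/26573 = (6478/70255)/26573 = (6478/70255)*(1/26573) = 6478/1866886115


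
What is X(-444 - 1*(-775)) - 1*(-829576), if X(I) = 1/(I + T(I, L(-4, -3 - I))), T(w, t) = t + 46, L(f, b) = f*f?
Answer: 326023369/393 ≈ 8.2958e+5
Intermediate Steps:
L(f, b) = f²
T(w, t) = 46 + t
X(I) = 1/(62 + I) (X(I) = 1/(I + (46 + (-4)²)) = 1/(I + (46 + 16)) = 1/(I + 62) = 1/(62 + I))
X(-444 - 1*(-775)) - 1*(-829576) = 1/(62 + (-444 - 1*(-775))) - 1*(-829576) = 1/(62 + (-444 + 775)) + 829576 = 1/(62 + 331) + 829576 = 1/393 + 829576 = 326023369/393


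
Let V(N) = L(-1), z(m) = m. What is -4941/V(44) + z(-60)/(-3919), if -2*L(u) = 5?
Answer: 38727858/19595 ≈ 1976.4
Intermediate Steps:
L(u) = -5/2 (L(u) = -½*5 = -5/2)
V(N) = -5/2
-4941/V(44) + z(-60)/(-3919) = -4941/(-5/2) - 60/(-3919) = -4941*(-⅖) - 60*(-1/3919) = 9882/5 + 60/3919 = 38727858/19595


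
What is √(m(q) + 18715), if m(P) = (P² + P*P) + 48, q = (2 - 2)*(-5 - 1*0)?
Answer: √18763 ≈ 136.98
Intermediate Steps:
q = 0 (q = 0*(-5 + 0) = 0*(-5) = 0)
m(P) = 48 + 2*P² (m(P) = (P² + P²) + 48 = 2*P² + 48 = 48 + 2*P²)
√(m(q) + 18715) = √((48 + 2*0²) + 18715) = √((48 + 2*0) + 18715) = √((48 + 0) + 18715) = √(48 + 18715) = √18763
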